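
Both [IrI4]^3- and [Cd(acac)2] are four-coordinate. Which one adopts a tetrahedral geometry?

For [IrI4]^3-: Summing ligand charges against the −3 overall charge gives an oxidation state of +1 for iridium. Ir sits in group 9, so the d-electron count is 9 − 1 = 8. A 5d d⁸ ion has a large crystal-field splitting; square planar leaves the high-energy d_{x²−y²} orbital empty and maximises CFSE. → square planar.
For [Cd(acac)2]: Summing ligand charges against the 0 overall charge gives an oxidation state of +2 for cadmium. Group 12 minus oxidation state 2 gives a d¹⁰ configuration. A d¹⁰ ion has no crystal-field stabilisation preference between square planar and tetrahedral, so four ligands adopt the sterically favoured tetrahedral geometry. → tetrahedral.

[Cd(acac)2]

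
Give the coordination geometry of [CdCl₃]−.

Ligand charges: each chloride is −1. With an overall charge of −1 the cadmium centre must be in the +2 oxidation state.
Cadmium is a group-12 element; Cd(II) is therefore d¹⁰.
Coordination number: 3.
Three ligands around a d¹⁰ centre minimise repulsion in a trigonal-planar arrangement.

trigonal planar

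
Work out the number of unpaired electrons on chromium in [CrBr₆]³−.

Summing ligand charges against the −3 overall charge gives an oxidation state of +3 for chromium.
Cr sits in group 6, so the d-electron count is 6 − 3 = 3.
In an octahedral field the d³ configuration is t₂g³e_g⁰ (only one arrangement possible), giving 3 unpaired electrons.

3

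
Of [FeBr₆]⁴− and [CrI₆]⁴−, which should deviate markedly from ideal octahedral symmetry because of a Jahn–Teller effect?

[FeBr₆]⁴−: Ligand charges: each bromide is −1. With an overall charge of −4 the iron centre must be in the +2 oxidation state. Fe sits in group 8, so the d-electron count is 8 − 2 = 6. Bromide is a weak-field ligand for a first-row metal, so the complex is high-spin. The d⁶ configuration leaves the e_g set evenly filled (or empty) — no strong Jahn–Teller driving force.
[CrI₆]⁴−: Ligand charges: each iodide is −1. With an overall charge of −4 the chromium centre must be in the +2 oxidation state. Chromium is a group-6 element; Cr(II) is therefore d⁴. Iodide is a weak-field ligand for a first-row metal, so the complex is high-spin. The t₂g³e_g¹ (high-spin) configuration has an unevenly filled e_g set; the Jahn–Teller theorem predicts a tetragonal distortion (typically axial elongation) to lift the degeneracy.

[CrI₆]⁴−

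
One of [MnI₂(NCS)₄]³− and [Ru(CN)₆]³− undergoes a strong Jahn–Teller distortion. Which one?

[MnI₂(NCS)₄]³−: Each iodide is −1; each isothiocyanate is −1; balancing the −3 overall charge requires Mn(III). Mn sits in group 7, so the d-electron count is 7 − 3 = 4. Iodide and isothiocyanate are weak-field ligands for a first-row metal, so the complex is high-spin. The t₂g³e_g¹ (high-spin) configuration has an unevenly filled e_g set; the Jahn–Teller theorem predicts a tetragonal distortion (typically axial elongation) to lift the degeneracy.
[Ru(CN)₆]³−: Summing ligand charges against the −3 overall charge gives an oxidation state of +3 for ruthenium. Ruthenium is a group-8 element; Ru(III) is therefore d⁵. A 4d ion has a large Δₒ and is invariably low-spin. The d⁵ configuration leaves the e_g set evenly filled (or empty) — no strong Jahn–Teller driving force.

[MnI₂(NCS)₄]³−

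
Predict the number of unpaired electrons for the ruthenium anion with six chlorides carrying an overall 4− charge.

0 unpaired electrons

Each chloride is −1; balancing the −4 overall charge requires Ru(II).
Ruthenium is a group-8 element; Ru(II) is therefore d⁶.
The spin state decides the count: a 4d ion has a large Δₒ and is invariably low-spin.
An octahedral low-spin d⁶ ion is t₂g⁶e_g⁰, giving 0 unpaired electrons.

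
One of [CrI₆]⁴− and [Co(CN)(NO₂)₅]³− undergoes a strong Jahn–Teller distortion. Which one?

[CrI₆]⁴−: Ligand charges: each iodide is −1. With an overall charge of −4 the chromium centre must be in the +2 oxidation state. Chromium is a group-6 element; Cr(II) is therefore d⁴. Iodide is a weak-field ligand for a first-row metal, so the complex is high-spin. The t₂g³e_g¹ (high-spin) configuration has an unevenly filled e_g set; the Jahn–Teller theorem predicts a tetragonal distortion (typically axial elongation) to lift the degeneracy.
[Co(CN)(NO₂)₅]³−: Ligand charges: each cyanide is −1; each nitro (N-bound nitrite) is −1. With an overall charge of −3 the cobalt centre must be in the +3 oxidation state. Group 9 minus oxidation state 3 gives a d⁶ configuration. Co(III) has an exceptionally large octahedral splitting and is low-spin with essentially every ligand except fluoride. The d⁶ configuration leaves the e_g set evenly filled (or empty) — no strong Jahn–Teller driving force.

[CrI₆]⁴−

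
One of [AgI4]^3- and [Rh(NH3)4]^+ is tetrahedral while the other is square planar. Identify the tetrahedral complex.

[AgI4]^3-

For [AgI4]^3-: Each iodide is −1; balancing the −3 overall charge requires Ag(I). Ag sits in group 11, so the d-electron count is 11 − 1 = 10. A d¹⁰ ion has no crystal-field stabilisation preference between square planar and tetrahedral, so four ligands adopt the sterically favoured tetrahedral geometry. → tetrahedral.
For [Rh(NH3)4]^+: Ligand charges: ammonia is neutral. With an overall charge of +1 the rhodium centre must be in the +1 oxidation state. Rhodium is a group-9 element; Rh(I) is therefore d⁸. A 4d d⁸ ion has a large crystal-field splitting; square planar leaves the high-energy d_{x²−y²} orbital empty and maximises CFSE. → square planar.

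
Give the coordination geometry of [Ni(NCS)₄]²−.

Each isothiocyanate is −1; balancing the −2 overall charge requires Ni(II).
Nickel is a group-10 element; Ni(II) is therefore d⁸.
Coordination number: 4.
Isothiocyanate is a weak-field ligand.
With weak-field ligands the CFSE gain from square planar is small, so a 3d d⁸ ion takes the sterically preferred tetrahedral geometry.

tetrahedral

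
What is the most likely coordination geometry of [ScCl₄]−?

Summing ligand charges against the −1 overall charge gives an oxidation state of +3 for scandium.
Scandium is a group-3 element; Sc(III) is therefore d⁰.
With 4 monodentate ligands the coordination number is 4.
A d⁰ ion has no crystal-field stabilisation preference between square planar and tetrahedral, so four ligands adopt the sterically favoured tetrahedral geometry.

tetrahedral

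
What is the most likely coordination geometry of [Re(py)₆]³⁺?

octahedral

Pyridine is neutral; balancing the +3 overall charge requires Re(III).
Group 7 minus oxidation state 3 gives a d⁴ configuration.
With 6 monodentate ligands the coordination number is 6.
Six donors around a single metal centre give an octahedral coordination sphere.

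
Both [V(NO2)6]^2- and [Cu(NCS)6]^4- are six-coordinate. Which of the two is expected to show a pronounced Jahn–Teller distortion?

[V(NO2)6]^2-: Ligand charges: each nitro (N-bound nitrite) is −1. With an overall charge of −2 the vanadium centre must be in the +4 oxidation state. V sits in group 5, so the d-electron count is 5 − 4 = 1. The d¹ configuration leaves the e_g set evenly filled (or empty) — no strong Jahn–Teller driving force.
[Cu(NCS)6]^4-: Each isothiocyanate is −1; balancing the −4 overall charge requires Cu(II). Group 11 minus oxidation state 2 gives a d⁹ configuration. The t₂g⁶e_g³ configuration has an unevenly filled e_g set; the Jahn–Teller theorem predicts a tetragonal distortion (typically axial elongation) to lift the degeneracy.

[Cu(NCS)6]^4-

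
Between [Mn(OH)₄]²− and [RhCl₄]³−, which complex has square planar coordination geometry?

[RhCl₄]³−

For [Mn(OH)₄]²−: Ligand charges: each hydroxide is −1. With an overall charge of −2 the manganese centre must be in the +2 oxidation state. Manganese is a group-7 element; Mn(II) is therefore d⁵. A high-spin d⁵ ion has zero CFSE in either geometry, so four ligands adopt the sterically favoured tetrahedral geometry. → tetrahedral.
For [RhCl₄]³−: Summing ligand charges against the −3 overall charge gives an oxidation state of +1 for rhodium. Group 9 minus oxidation state 1 gives a d⁸ configuration. A 4d d⁸ ion has a large crystal-field splitting; square planar leaves the high-energy d_{x²−y²} orbital empty and maximises CFSE. → square planar.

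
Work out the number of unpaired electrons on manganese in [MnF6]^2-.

3 unpaired electrons

Ligand charges: each fluoride is −1. With an overall charge of −2 the manganese centre must be in the +4 oxidation state.
Mn sits in group 7, so the d-electron count is 7 − 4 = 3.
In an octahedral field the d³ configuration is t₂g³e_g⁰ (only one arrangement possible), giving 3 unpaired electrons.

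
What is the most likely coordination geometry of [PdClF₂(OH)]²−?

square planar

Summing ligand charges against the −2 overall charge gives an oxidation state of +2 for palladium.
Group 10 minus oxidation state 2 gives a d⁸ configuration.
Coordination number: 4.
A 4d d⁸ ion has a large crystal-field splitting; square planar leaves the high-energy d_{x²−y²} orbital empty and maximises CFSE.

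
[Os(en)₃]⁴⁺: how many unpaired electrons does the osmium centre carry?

Summing ligand charges against the +4 overall charge gives an oxidation state of +4 for osmium.
Os sits in group 8, so the d-electron count is 8 − 4 = 4.
Counting donor atoms: 3×ethylenediamine (bidentate) → 6 donors. Coordination number = 6.
The spin state decides the count: a 5d ion has a large Δₒ and is invariably low-spin.
An octahedral low-spin d⁴ ion is t₂g⁴e_g⁰, giving 2 unpaired electrons.

2 unpaired electrons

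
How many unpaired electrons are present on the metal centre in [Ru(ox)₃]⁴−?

Summing ligand charges against the −4 overall charge gives an oxidation state of +2 for ruthenium.
Group 8 minus oxidation state 2 gives a d⁶ configuration.
Counting donor atoms: 3×oxalate (bidentate) → 6 donors. Coordination number = 6.
The spin state decides the count: a 4d ion has a large Δₒ and is invariably low-spin.
An octahedral low-spin d⁶ ion is t₂g⁶e_g⁰, giving 0 unpaired electrons.

0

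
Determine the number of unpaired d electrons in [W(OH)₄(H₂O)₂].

Each hydroxide is −1; water is neutral; balancing the 0 overall charge requires W(IV).
Tungsten is a group-6 element; W(IV) is therefore d².
In an octahedral field the d² configuration is t₂g²e_g⁰ (only one arrangement possible), giving 2 unpaired electrons.

2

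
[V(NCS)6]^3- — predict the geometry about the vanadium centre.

Each isothiocyanate is −1; balancing the −3 overall charge requires V(III).
Group 5 minus oxidation state 3 gives a d² configuration.
With 6 monodentate ligands the coordination number is 6.
Six donors around a single metal centre give an octahedral coordination sphere.

octahedral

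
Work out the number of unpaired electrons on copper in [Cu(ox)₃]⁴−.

1 unpaired electron

Ligand charges: each oxalate is −2. With an overall charge of −4 the copper centre must be in the +2 oxidation state.
Group 11 minus oxidation state 2 gives a d⁹ configuration.
Counting donor atoms: 3×oxalate (bidentate) → 6 donors. Coordination number = 6.
In an octahedral field the d⁹ configuration is t₂g⁶e_g³ (only one arrangement possible), giving 1 unpaired electron.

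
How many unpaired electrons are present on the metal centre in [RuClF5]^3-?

Summing ligand charges against the −3 overall charge gives an oxidation state of +3 for ruthenium.
Ruthenium is a group-8 element; Ru(III) is therefore d⁵.
The spin state decides the count: a 4d ion has a large Δₒ and is invariably low-spin.
An octahedral low-spin d⁵ ion is t₂g⁵e_g⁰, giving 1 unpaired electron.

1 unpaired electron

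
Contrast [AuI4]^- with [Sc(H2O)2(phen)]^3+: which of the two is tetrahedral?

[Sc(H2O)2(phen)]^3+

For [AuI4]^-: Each iodide is −1; balancing the −1 overall charge requires Au(III). Gold is a group-11 element; Au(III) is therefore d⁸. A 5d d⁸ ion has a large crystal-field splitting; square planar leaves the high-energy d_{x²−y²} orbital empty and maximises CFSE. → square planar.
For [Sc(H2O)2(phen)]^3+: Summing ligand charges against the +3 overall charge gives an oxidation state of +3 for scandium. Scandium is a group-3 element; Sc(III) is therefore d⁰. A d⁰ ion has no crystal-field stabilisation preference between square planar and tetrahedral, so four ligands adopt the sterically favoured tetrahedral geometry. → tetrahedral.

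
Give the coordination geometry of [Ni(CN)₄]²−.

Each cyanide is −1; balancing the −2 overall charge requires Ni(II).
Nickel is a group-10 element; Ni(II) is therefore d⁸.
With 4 monodentate ligands the coordination number is 4.
Cyanide is a strong-field ligand (high in the spectrochemical series).
A 3d d⁸ ion with strong-field ligands gains enough CFSE to favour square planar over tetrahedral.

square planar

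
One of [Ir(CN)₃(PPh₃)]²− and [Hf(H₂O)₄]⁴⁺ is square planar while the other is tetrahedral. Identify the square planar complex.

[Ir(CN)₃(PPh₃)]²−

For [Ir(CN)₃(PPh₃)]²−: Summing ligand charges against the −2 overall charge gives an oxidation state of +1 for iridium. Iridium is a group-9 element; Ir(I) is therefore d⁸. A 5d d⁸ ion has a large crystal-field splitting; square planar leaves the high-energy d_{x²−y²} orbital empty and maximises CFSE. → square planar.
For [Hf(H₂O)₄]⁴⁺: Ligand charges: water is neutral. With an overall charge of +4 the hafnium centre must be in the +4 oxidation state. Group 4 minus oxidation state 4 gives a d⁰ configuration. A d⁰ ion has no crystal-field stabilisation preference between square planar and tetrahedral, so four ligands adopt the sterically favoured tetrahedral geometry. → tetrahedral.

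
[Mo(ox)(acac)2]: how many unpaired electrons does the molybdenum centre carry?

2 unpaired electrons

Summing ligand charges against the 0 overall charge gives an oxidation state of +4 for molybdenum.
Group 6 minus oxidation state 4 gives a d² configuration.
Counting donor atoms: 1×oxalate (bidentate) → 2 donors; 2×acetylacetonate (bidentate) → 4 donors. Coordination number = 6.
In an octahedral field the d² configuration is t₂g²e_g⁰ (only one arrangement possible), giving 2 unpaired electrons.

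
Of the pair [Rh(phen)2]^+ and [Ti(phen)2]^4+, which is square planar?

For [Rh(phen)2]^+: Ligand charges: 1,10-phenanthroline is neutral. With an overall charge of +1 the rhodium centre must be in the +1 oxidation state. Rh sits in group 9, so the d-electron count is 9 − 1 = 8. A 4d d⁸ ion has a large crystal-field splitting; square planar leaves the high-energy d_{x²−y²} orbital empty and maximises CFSE. → square planar.
For [Ti(phen)2]^4+: Ligand charges: 1,10-phenanthroline is neutral. With an overall charge of +4 the titanium centre must be in the +4 oxidation state. Ti sits in group 4, so the d-electron count is 4 − 4 = 0. A d⁰ ion has no crystal-field stabilisation preference between square planar and tetrahedral, so four ligands adopt the sterically favoured tetrahedral geometry. → tetrahedral.

[Rh(phen)2]^+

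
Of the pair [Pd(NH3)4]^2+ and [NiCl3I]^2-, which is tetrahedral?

[NiCl3I]^2-

For [Pd(NH3)4]^2+: Ligand charges: ammonia is neutral. With an overall charge of +2 the palladium centre must be in the +2 oxidation state. Group 10 minus oxidation state 2 gives a d⁸ configuration. A 4d d⁸ ion has a large crystal-field splitting; square planar leaves the high-energy d_{x²−y²} orbital empty and maximises CFSE. → square planar.
For [NiCl3I]^2-: Summing ligand charges against the −2 overall charge gives an oxidation state of +2 for nickel. Group 10 minus oxidation state 2 gives a d⁸ configuration. Chloride and iodide are weak-field ligands. With weak-field ligands the CFSE gain from square planar is small, so a 3d d⁸ ion takes the sterically preferred tetrahedral geometry. → tetrahedral.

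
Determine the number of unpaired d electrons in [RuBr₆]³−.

Ligand charges: each bromide is −1. With an overall charge of −3 the ruthenium centre must be in the +3 oxidation state.
Group 8 minus oxidation state 3 gives a d⁵ configuration.
The spin state decides the count: a 4d ion has a large Δₒ and is invariably low-spin.
An octahedral low-spin d⁵ ion is t₂g⁵e_g⁰, giving 1 unpaired electron.

1 unpaired electron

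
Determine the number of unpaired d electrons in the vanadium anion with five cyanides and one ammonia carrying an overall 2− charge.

Each cyanide is −1; ammonia is neutral; balancing the −2 overall charge requires V(III).
Group 5 minus oxidation state 3 gives a d² configuration.
In an octahedral field the d² configuration is t₂g²e_g⁰ (only one arrangement possible), giving 2 unpaired electrons.

2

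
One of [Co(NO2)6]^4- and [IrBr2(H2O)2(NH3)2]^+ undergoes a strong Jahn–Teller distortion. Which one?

[Co(NO2)6]^4-

[Co(NO2)6]^4-: Ligand charges: each nitro (N-bound nitrite) is −1. With an overall charge of −4 the cobalt centre must be in the +2 oxidation state. Cobalt is a group-9 element; Co(II) is therefore d⁷. Nitro (N-bound nitrite) is a strong-field ligand (high in the spectrochemical series) for a first-row metal, so the complex is low-spin. The t₂g⁶e_g¹ (low-spin) configuration has an unevenly filled e_g set; the Jahn–Teller theorem predicts a tetragonal distortion (typically axial elongation) to lift the degeneracy.
[IrBr2(H2O)2(NH3)2]^+: Ligand charges: each bromide is −1; water is neutral; ammonia is neutral. With an overall charge of +1 the iridium centre must be in the +3 oxidation state. Group 9 minus oxidation state 3 gives a d⁶ configuration. A 5d ion has a large Δₒ and is invariably low-spin. The d⁶ configuration leaves the e_g set evenly filled (or empty) — no strong Jahn–Teller driving force.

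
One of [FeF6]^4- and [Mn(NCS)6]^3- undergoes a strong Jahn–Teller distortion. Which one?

[Mn(NCS)6]^3-

[FeF6]^4-: Each fluoride is −1; balancing the −4 overall charge requires Fe(II). Fe sits in group 8, so the d-electron count is 8 − 2 = 6. Fluoride is a weak-field ligand for a first-row metal, so the complex is high-spin. The d⁶ configuration leaves the e_g set evenly filled (or empty) — no strong Jahn–Teller driving force.
[Mn(NCS)6]^3-: Summing ligand charges against the −3 overall charge gives an oxidation state of +3 for manganese. Mn sits in group 7, so the d-electron count is 7 − 3 = 4. Isothiocyanate is a weak-field ligand for a first-row metal, so the complex is high-spin. The t₂g³e_g¹ (high-spin) configuration has an unevenly filled e_g set; the Jahn–Teller theorem predicts a tetragonal distortion (typically axial elongation) to lift the degeneracy.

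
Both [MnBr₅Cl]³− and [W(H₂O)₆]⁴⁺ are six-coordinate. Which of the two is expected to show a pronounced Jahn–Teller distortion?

[MnBr₅Cl]³−: Ligand charges: each bromide is −1; each chloride is −1. With an overall charge of −3 the manganese centre must be in the +3 oxidation state. Group 7 minus oxidation state 3 gives a d⁴ configuration. Bromide and chloride are weak-field ligands for a first-row metal, so the complex is high-spin. The t₂g³e_g¹ (high-spin) configuration has an unevenly filled e_g set; the Jahn–Teller theorem predicts a tetragonal distortion (typically axial elongation) to lift the degeneracy.
[W(H₂O)₆]⁴⁺: Ligand charges: water is neutral. With an overall charge of +4 the tungsten centre must be in the +4 oxidation state. W sits in group 6, so the d-electron count is 6 − 4 = 2. The d² configuration leaves the e_g set evenly filled (or empty) — no strong Jahn–Teller driving force.

[MnBr₅Cl]³−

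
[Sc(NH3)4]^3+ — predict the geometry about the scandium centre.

tetrahedral

Ligand charges: ammonia is neutral. With an overall charge of +3 the scandium centre must be in the +3 oxidation state.
Group 3 minus oxidation state 3 gives a d⁰ configuration.
With 4 monodentate ligands the coordination number is 4.
A d⁰ ion has no crystal-field stabilisation preference between square planar and tetrahedral, so four ligands adopt the sterically favoured tetrahedral geometry.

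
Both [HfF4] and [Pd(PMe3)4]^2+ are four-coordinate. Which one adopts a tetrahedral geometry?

[HfF4]

For [HfF4]: Ligand charges: each fluoride is −1. With an overall charge of 0 the hafnium centre must be in the +4 oxidation state. Hf sits in group 4, so the d-electron count is 4 − 4 = 0. A d⁰ ion has no crystal-field stabilisation preference between square planar and tetrahedral, so four ligands adopt the sterically favoured tetrahedral geometry. → tetrahedral.
For [Pd(PMe3)4]^2+: Trimethylphosphine is neutral; balancing the +2 overall charge requires Pd(II). Pd sits in group 10, so the d-electron count is 10 − 2 = 8. A 4d d⁸ ion has a large crystal-field splitting; square planar leaves the high-energy d_{x²−y²} orbital empty and maximises CFSE. → square planar.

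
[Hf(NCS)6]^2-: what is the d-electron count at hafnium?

d0

Each isothiocyanate is −1; balancing the −2 overall charge requires Hf(IV).
Hafnium is a group-4 element; Hf(IV) is therefore d⁰.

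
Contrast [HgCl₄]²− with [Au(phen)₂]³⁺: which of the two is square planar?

For [HgCl₄]²−: Ligand charges: each chloride is −1. With an overall charge of −2 the mercury centre must be in the +2 oxidation state. Group 12 minus oxidation state 2 gives a d¹⁰ configuration. A d¹⁰ ion has no crystal-field stabilisation preference between square planar and tetrahedral, so four ligands adopt the sterically favoured tetrahedral geometry. → tetrahedral.
For [Au(phen)₂]³⁺: 1,10-phenanthroline is neutral; balancing the +3 overall charge requires Au(III). Gold is a group-11 element; Au(III) is therefore d⁸. A 5d d⁸ ion has a large crystal-field splitting; square planar leaves the high-energy d_{x²−y²} orbital empty and maximises CFSE. → square planar.

[Au(phen)₂]³⁺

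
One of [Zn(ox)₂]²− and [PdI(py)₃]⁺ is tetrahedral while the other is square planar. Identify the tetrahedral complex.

For [Zn(ox)₂]²−: Summing ligand charges against the −2 overall charge gives an oxidation state of +2 for zinc. Group 12 minus oxidation state 2 gives a d¹⁰ configuration. A d¹⁰ ion has no crystal-field stabilisation preference between square planar and tetrahedral, so four ligands adopt the sterically favoured tetrahedral geometry. → tetrahedral.
For [PdI(py)₃]⁺: Summing ligand charges against the +1 overall charge gives an oxidation state of +2 for palladium. Palladium is a group-10 element; Pd(II) is therefore d⁸. A 4d d⁸ ion has a large crystal-field splitting; square planar leaves the high-energy d_{x²−y²} orbital empty and maximises CFSE. → square planar.

[Zn(ox)₂]²−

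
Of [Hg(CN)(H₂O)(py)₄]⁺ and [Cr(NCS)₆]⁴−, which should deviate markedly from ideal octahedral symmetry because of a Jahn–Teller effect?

[Hg(CN)(H₂O)(py)₄]⁺: Summing ligand charges against the +1 overall charge gives an oxidation state of +2 for mercury. Hg sits in group 12, so the d-electron count is 12 − 2 = 10. The d¹⁰ configuration leaves the e_g set evenly filled (or empty) — no strong Jahn–Teller driving force.
[Cr(NCS)₆]⁴−: Ligand charges: each isothiocyanate is −1. With an overall charge of −4 the chromium centre must be in the +2 oxidation state. Cr sits in group 6, so the d-electron count is 6 − 2 = 4. Isothiocyanate is a weak-field ligand for a first-row metal, so the complex is high-spin. The t₂g³e_g¹ (high-spin) configuration has an unevenly filled e_g set; the Jahn–Teller theorem predicts a tetragonal distortion (typically axial elongation) to lift the degeneracy.

[Cr(NCS)₆]⁴−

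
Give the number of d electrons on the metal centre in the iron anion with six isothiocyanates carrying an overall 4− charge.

d6

Summing ligand charges against the −4 overall charge gives an oxidation state of +2 for iron.
Fe sits in group 8, so the d-electron count is 8 − 2 = 6.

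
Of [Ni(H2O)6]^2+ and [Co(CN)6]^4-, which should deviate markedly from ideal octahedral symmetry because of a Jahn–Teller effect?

[Ni(H2O)6]^2+: Ligand charges: water is neutral. With an overall charge of +2 the nickel centre must be in the +2 oxidation state. Ni sits in group 10, so the d-electron count is 10 − 2 = 8. The d⁸ configuration leaves the e_g set evenly filled (or empty) — no strong Jahn–Teller driving force.
[Co(CN)6]^4-: Ligand charges: each cyanide is −1. With an overall charge of −4 the cobalt centre must be in the +2 oxidation state. Cobalt is a group-9 element; Co(II) is therefore d⁷. Cyanide is a strong-field ligand (high in the spectrochemical series) for a first-row metal, so the complex is low-spin. The t₂g⁶e_g¹ (low-spin) configuration has an unevenly filled e_g set; the Jahn–Teller theorem predicts a tetragonal distortion (typically axial elongation) to lift the degeneracy.

[Co(CN)6]^4-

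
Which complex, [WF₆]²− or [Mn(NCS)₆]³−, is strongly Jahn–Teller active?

[Mn(NCS)₆]³−

[WF₆]²−: Summing ligand charges against the −2 overall charge gives an oxidation state of +4 for tungsten. Tungsten is a group-6 element; W(IV) is therefore d². The d² configuration leaves the e_g set evenly filled (or empty) — no strong Jahn–Teller driving force.
[Mn(NCS)₆]³−: Summing ligand charges against the −3 overall charge gives an oxidation state of +3 for manganese. Mn sits in group 7, so the d-electron count is 7 − 3 = 4. Isothiocyanate is a weak-field ligand for a first-row metal, so the complex is high-spin. The t₂g³e_g¹ (high-spin) configuration has an unevenly filled e_g set; the Jahn–Teller theorem predicts a tetragonal distortion (typically axial elongation) to lift the degeneracy.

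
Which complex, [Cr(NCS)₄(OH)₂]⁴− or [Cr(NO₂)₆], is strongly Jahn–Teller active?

[Cr(NCS)₄(OH)₂]⁴−

[Cr(NCS)₄(OH)₂]⁴−: Each isothiocyanate is −1; each hydroxide is −1; balancing the −4 overall charge requires Cr(II). Chromium is a group-6 element; Cr(II) is therefore d⁴. Hydroxide and isothiocyanate are weak-field ligands for a first-row metal, so the complex is high-spin. The t₂g³e_g¹ (high-spin) configuration has an unevenly filled e_g set; the Jahn–Teller theorem predicts a tetragonal distortion (typically axial elongation) to lift the degeneracy.
[Cr(NO₂)₆]: Ligand charges: each nitro (N-bound nitrite) is −1. With an overall charge of 0 the chromium centre must be in the +6 oxidation state. Chromium is a group-6 element; Cr(VI) is therefore d⁰. The d⁰ configuration leaves the e_g set evenly filled (or empty) — no strong Jahn–Teller driving force.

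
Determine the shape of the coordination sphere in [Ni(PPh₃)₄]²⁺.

square planar

Summing ligand charges against the +2 overall charge gives an oxidation state of +2 for nickel.
Nickel is a group-10 element; Ni(II) is therefore d⁸.
Coordination number: 4.
Triphenylphosphine is a strong-field ligand (high in the spectrochemical series).
A 3d d⁸ ion with strong-field ligands gains enough CFSE to favour square planar over tetrahedral.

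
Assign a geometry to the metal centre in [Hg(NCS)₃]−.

Ligand charges: each isothiocyanate is −1. With an overall charge of −1 the mercury centre must be in the +2 oxidation state.
Hg sits in group 12, so the d-electron count is 12 − 2 = 10.
With 3 monodentate ligands the coordination number is 3.
Three ligands around a d¹⁰ centre minimise repulsion in a trigonal-planar arrangement.

trigonal planar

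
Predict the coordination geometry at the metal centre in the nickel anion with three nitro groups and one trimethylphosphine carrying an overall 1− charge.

square planar

Ligand charges: each nitro (N-bound nitrite) is −1; trimethylphosphine is neutral. With an overall charge of −1 the nickel centre must be in the +2 oxidation state.
Nickel is a group-10 element; Ni(II) is therefore d⁸.
Coordination number: 4.
Nitro (N-bound nitrite) and trimethylphosphine are strong-field ligands (high in the spectrochemical series).
A 3d d⁸ ion with strong-field ligands gains enough CFSE to favour square planar over tetrahedral.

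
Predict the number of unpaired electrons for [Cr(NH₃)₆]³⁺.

Ammonia is neutral; balancing the +3 overall charge requires Cr(III).
Cr sits in group 6, so the d-electron count is 6 − 3 = 3.
In an octahedral field the d³ configuration is t₂g³e_g⁰ (only one arrangement possible), giving 3 unpaired electrons.

3 unpaired electrons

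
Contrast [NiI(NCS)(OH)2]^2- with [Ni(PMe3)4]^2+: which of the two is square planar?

[Ni(PMe3)4]^2+

For [NiI(NCS)(OH)2]^2-: Each iodide is −1; each isothiocyanate is −1; each hydroxide is −1; balancing the −2 overall charge requires Ni(II). Nickel is a group-10 element; Ni(II) is therefore d⁸. Hydroxide, iodide, and isothiocyanate are weak-field ligands. With weak-field ligands the CFSE gain from square planar is small, so a 3d d⁸ ion takes the sterically preferred tetrahedral geometry. → tetrahedral.
For [Ni(PMe3)4]^2+: Trimethylphosphine is neutral; balancing the +2 overall charge requires Ni(II). Ni sits in group 10, so the d-electron count is 10 − 2 = 8. Trimethylphosphine is a strong-field ligand (high in the spectrochemical series). A 3d d⁸ ion with strong-field ligands gains enough CFSE to favour square planar over tetrahedral. → square planar.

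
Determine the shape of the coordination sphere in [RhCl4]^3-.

Summing ligand charges against the −3 overall charge gives an oxidation state of +1 for rhodium.
Group 9 minus oxidation state 1 gives a d⁸ configuration.
Coordination number: 4.
A 4d d⁸ ion has a large crystal-field splitting; square planar leaves the high-energy d_{x²−y²} orbital empty and maximises CFSE.

square planar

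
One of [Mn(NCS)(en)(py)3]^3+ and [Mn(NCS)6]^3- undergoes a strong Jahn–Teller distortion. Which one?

[Mn(NCS)(en)(py)3]^3+: Summing ligand charges against the +3 overall charge gives an oxidation state of +4 for manganese. Manganese is a group-7 element; Mn(IV) is therefore d³. The d³ configuration leaves the e_g set evenly filled (or empty) — no strong Jahn–Teller driving force.
[Mn(NCS)6]^3-: Each isothiocyanate is −1; balancing the −3 overall charge requires Mn(III). Group 7 minus oxidation state 3 gives a d⁴ configuration. Isothiocyanate is a weak-field ligand for a first-row metal, so the complex is high-spin. The t₂g³e_g¹ (high-spin) configuration has an unevenly filled e_g set; the Jahn–Teller theorem predicts a tetragonal distortion (typically axial elongation) to lift the degeneracy.

[Mn(NCS)6]^3-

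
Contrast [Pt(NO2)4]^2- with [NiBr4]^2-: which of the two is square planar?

[Pt(NO2)4]^2-

For [Pt(NO2)4]^2-: Each nitro (N-bound nitrite) is −1; balancing the −2 overall charge requires Pt(II). Platinum is a group-10 element; Pt(II) is therefore d⁸. A 5d d⁸ ion has a large crystal-field splitting; square planar leaves the high-energy d_{x²−y²} orbital empty and maximises CFSE. → square planar.
For [NiBr4]^2-: Each bromide is −1; balancing the −2 overall charge requires Ni(II). Group 10 minus oxidation state 2 gives a d⁸ configuration. Bromide is a weak-field ligand. With weak-field ligands the CFSE gain from square planar is small, so a 3d d⁸ ion takes the sterically preferred tetrahedral geometry. → tetrahedral.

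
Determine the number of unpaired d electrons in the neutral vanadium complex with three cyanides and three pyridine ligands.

2 unpaired electrons

Ligand charges: each cyanide is −1; pyridine is neutral. With an overall charge of 0 the vanadium centre must be in the +3 oxidation state.
V sits in group 5, so the d-electron count is 5 − 3 = 2.
In an octahedral field the d² configuration is t₂g²e_g⁰ (only one arrangement possible), giving 2 unpaired electrons.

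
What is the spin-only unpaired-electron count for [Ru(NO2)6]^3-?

1

Each nitro (N-bound nitrite) is −1; balancing the −3 overall charge requires Ru(III).
Ruthenium is a group-8 element; Ru(III) is therefore d⁵.
The spin state decides the count: a 4d ion has a large Δₒ and is invariably low-spin.
An octahedral low-spin d⁵ ion is t₂g⁵e_g⁰, giving 1 unpaired electron.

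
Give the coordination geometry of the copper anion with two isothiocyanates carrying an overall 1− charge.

linear

Each isothiocyanate is −1; balancing the −1 overall charge requires Cu(I).
Cu sits in group 11, so the d-electron count is 11 − 1 = 10.
Coordination number: 2.
A d¹⁰ ion with only two ligands adopts a linear arrangement (sp hybridisation; no CFSE preference).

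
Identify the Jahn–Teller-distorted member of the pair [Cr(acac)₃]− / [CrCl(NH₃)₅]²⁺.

[Cr(acac)₃]−

[Cr(acac)₃]−: Each acetylacetonate is −1; balancing the −1 overall charge requires Cr(II). Cr sits in group 6, so the d-electron count is 6 − 2 = 4. Acetylacetonate is a weak-field ligand for a first-row metal, so the complex is high-spin. The t₂g³e_g¹ (high-spin) configuration has an unevenly filled e_g set; the Jahn–Teller theorem predicts a tetragonal distortion (typically axial elongation) to lift the degeneracy.
[CrCl(NH₃)₅]²⁺: Summing ligand charges against the +2 overall charge gives an oxidation state of +3 for chromium. Group 6 minus oxidation state 3 gives a d³ configuration. The d³ configuration leaves the e_g set evenly filled (or empty) — no strong Jahn–Teller driving force.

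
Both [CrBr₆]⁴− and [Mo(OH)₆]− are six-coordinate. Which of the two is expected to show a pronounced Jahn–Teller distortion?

[CrBr₆]⁴−

[CrBr₆]⁴−: Each bromide is −1; balancing the −4 overall charge requires Cr(II). Cr sits in group 6, so the d-electron count is 6 − 2 = 4. Bromide is a weak-field ligand for a first-row metal, so the complex is high-spin. The t₂g³e_g¹ (high-spin) configuration has an unevenly filled e_g set; the Jahn–Teller theorem predicts a tetragonal distortion (typically axial elongation) to lift the degeneracy.
[Mo(OH)₆]−: Each hydroxide is −1; balancing the −1 overall charge requires Mo(V). Molybdenum is a group-6 element; Mo(V) is therefore d¹. The d¹ configuration leaves the e_g set evenly filled (or empty) — no strong Jahn–Teller driving force.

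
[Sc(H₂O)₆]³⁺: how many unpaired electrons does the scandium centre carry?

0 unpaired electrons

Ligand charges: water is neutral. With an overall charge of +3 the scandium centre must be in the +3 oxidation state.
Sc sits in group 3, so the d-electron count is 3 − 3 = 0.
In an octahedral field the d⁰ configuration is t₂g⁰e_g⁰, giving 0 unpaired electrons.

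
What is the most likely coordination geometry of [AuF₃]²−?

trigonal planar

Each fluoride is −1; balancing the −2 overall charge requires Au(I).
Gold is a group-11 element; Au(I) is therefore d¹⁰.
With 3 monodentate ligands the coordination number is 3.
Three ligands around a d¹⁰ centre minimise repulsion in a trigonal-planar arrangement.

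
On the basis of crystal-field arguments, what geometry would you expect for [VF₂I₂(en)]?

octahedral

Summing ligand charges against the 0 overall charge gives an oxidation state of +4 for vanadium.
Vanadium is a group-5 element; V(IV) is therefore d¹.
Counting donor atoms: 2×fluoride (monodentate) → 2 donors; 2×iodide (monodentate) → 2 donors; 1×ethylenediamine (bidentate) → 2 donors. Coordination number = 6.
Six donors around a single metal centre give an octahedral coordination sphere.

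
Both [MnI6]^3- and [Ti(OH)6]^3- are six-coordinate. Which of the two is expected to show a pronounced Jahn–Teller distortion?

[MnI6]^3-: Each iodide is −1; balancing the −3 overall charge requires Mn(III). Mn sits in group 7, so the d-electron count is 7 − 3 = 4. Iodide is a weak-field ligand for a first-row metal, so the complex is high-spin. The t₂g³e_g¹ (high-spin) configuration has an unevenly filled e_g set; the Jahn–Teller theorem predicts a tetragonal distortion (typically axial elongation) to lift the degeneracy.
[Ti(OH)6]^3-: Each hydroxide is −1; balancing the −3 overall charge requires Ti(III). Ti sits in group 4, so the d-electron count is 4 − 3 = 1. The d¹ configuration leaves the e_g set evenly filled (or empty) — no strong Jahn–Teller driving force.

[MnI6]^3-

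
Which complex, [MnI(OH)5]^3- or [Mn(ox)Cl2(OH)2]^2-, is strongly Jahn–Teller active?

[MnI(OH)5]^3-: Ligand charges: each iodide is −1; each hydroxide is −1. With an overall charge of −3 the manganese centre must be in the +3 oxidation state. Mn sits in group 7, so the d-electron count is 7 − 3 = 4. Hydroxide and iodide are weak-field ligands for a first-row metal, so the complex is high-spin. The t₂g³e_g¹ (high-spin) configuration has an unevenly filled e_g set; the Jahn–Teller theorem predicts a tetragonal distortion (typically axial elongation) to lift the degeneracy.
[Mn(ox)Cl2(OH)2]^2-: Summing ligand charges against the −2 overall charge gives an oxidation state of +4 for manganese. Mn sits in group 7, so the d-electron count is 7 − 4 = 3. The d³ configuration leaves the e_g set evenly filled (or empty) — no strong Jahn–Teller driving force.

[MnI(OH)5]^3-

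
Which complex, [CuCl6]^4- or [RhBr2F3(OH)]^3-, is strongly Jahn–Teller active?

[CuCl6]^4-: Summing ligand charges against the −4 overall charge gives an oxidation state of +2 for copper. Copper is a group-11 element; Cu(II) is therefore d⁹. The t₂g⁶e_g³ configuration has an unevenly filled e_g set; the Jahn–Teller theorem predicts a tetragonal distortion (typically axial elongation) to lift the degeneracy.
[RhBr2F3(OH)]^3-: Summing ligand charges against the −3 overall charge gives an oxidation state of +3 for rhodium. Group 9 minus oxidation state 3 gives a d⁶ configuration. A 4d ion has a large Δₒ and is invariably low-spin. The d⁶ configuration leaves the e_g set evenly filled (or empty) — no strong Jahn–Teller driving force.

[CuCl6]^4-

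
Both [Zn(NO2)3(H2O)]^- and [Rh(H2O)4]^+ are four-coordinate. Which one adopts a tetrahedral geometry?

For [Zn(NO2)3(H2O)]^-: Ligand charges: each nitro (N-bound nitrite) is −1; water is neutral. With an overall charge of −1 the zinc centre must be in the +2 oxidation state. Zinc is a group-12 element; Zn(II) is therefore d¹⁰. A d¹⁰ ion has no crystal-field stabilisation preference between square planar and tetrahedral, so four ligands adopt the sterically favoured tetrahedral geometry. → tetrahedral.
For [Rh(H2O)4]^+: Ligand charges: water is neutral. With an overall charge of +1 the rhodium centre must be in the +1 oxidation state. Rh sits in group 9, so the d-electron count is 9 − 1 = 8. A 4d d⁸ ion has a large crystal-field splitting; square planar leaves the high-energy d_{x²−y²} orbital empty and maximises CFSE. → square planar.

[Zn(NO2)3(H2O)]^-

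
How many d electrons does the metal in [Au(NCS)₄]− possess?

d⁸

Ligand charges: each isothiocyanate is −1. With an overall charge of −1 the gold centre must be in the +3 oxidation state.
Gold is a group-11 element; Au(III) is therefore d⁸.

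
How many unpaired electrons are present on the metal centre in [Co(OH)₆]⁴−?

Each hydroxide is −1; balancing the −4 overall charge requires Co(II).
Co sits in group 9, so the d-electron count is 9 − 2 = 7.
The spin state decides the count: Hydroxide is a weak-field ligand for a first-row metal, so the complex is high-spin.
An octahedral high-spin d⁷ ion is t₂g⁵e_g², giving 3 unpaired electrons.

3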